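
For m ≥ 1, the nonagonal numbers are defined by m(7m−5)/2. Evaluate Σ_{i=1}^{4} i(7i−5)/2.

80

Σ i(7i−5)/2 = (7Σi² − 5Σi) / 2 over i = 1..4.
Σi = 10 and Σi² = 30.
(7·30 − 5·10) / 2 = 160/2 = 80.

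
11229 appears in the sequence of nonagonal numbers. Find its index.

57

Set n(7n−5)/2 = 11229, giving 7n² − 5n − 22458 = 0.
The discriminant is 25 + 56·11229 = 628849, and √628849 = 793.
So n = (5 + 793) / 14 = 798/14 = 57.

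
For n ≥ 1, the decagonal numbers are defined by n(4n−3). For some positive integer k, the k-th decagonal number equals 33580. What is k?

Set n(4n−3) = 33580, giving 4n² − 3n − 33580 = 0.
So n = (3 + 733) / 8 = 736/8 = 92.

92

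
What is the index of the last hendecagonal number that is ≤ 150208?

183

Solve n(9n−7)/2 ≤ 150208 for integer n.
n = 183 gives 150060 ≤ 150208, while n = 184 gives 151708 > 150208; so the answer is index 183.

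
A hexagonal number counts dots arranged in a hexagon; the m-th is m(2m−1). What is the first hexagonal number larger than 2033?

2145

Solve n(2n−1) > 2033 for integer n.
The largest n with value ≤ 2033 is 32 (since 2016 ≤ 2033 < 2145), so the first above is n = 33, value 2145.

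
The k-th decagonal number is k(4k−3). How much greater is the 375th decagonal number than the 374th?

Consecutive decagonal numbers differ by 8n − 7: here 8·375 − 7 = 2993.

2993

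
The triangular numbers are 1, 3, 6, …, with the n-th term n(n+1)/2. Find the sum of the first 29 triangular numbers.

4495

Σ i(i+1)/2 = (Σi² + Σi) / 2 over i = 1..29.
Σi = 435 and Σi² = 8555.
(1·8555 + 1·435) / 2 = 8990/2 = 4495.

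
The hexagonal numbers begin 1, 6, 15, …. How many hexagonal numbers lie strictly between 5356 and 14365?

The n-th hexagonal number is n(2n−1).
Smallest index with value > 5356: n = 53 (giving 5565).
Largest index with value < 14365: n = 84 (giving 14028).
Indices 53 through 84: 32 terms.

32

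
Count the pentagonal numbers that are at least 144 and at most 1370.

The n-th pentagonal number is n(3n−1)/2.
Smallest index with value ≥ 144: n = 10 (giving 145).
Largest index with value ≤ 1370: n = 30 (giving 1335).
Indices 10 through 30: 21 terms.

21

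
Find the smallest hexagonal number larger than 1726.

Solve n(2n−1) > 1726 for integer n.
The largest n with value ≤ 1726 is 29 (since 1653 ≤ 1726 < 1770), so the first above is n = 30, value 1770.

1770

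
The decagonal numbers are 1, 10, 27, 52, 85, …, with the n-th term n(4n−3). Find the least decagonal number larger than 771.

Solve n(4n−3) > 771 for integer n.
The largest n with value ≤ 771 is 14 (since 742 ≤ 771 < 855), so the first above is n = 15, value 855.

855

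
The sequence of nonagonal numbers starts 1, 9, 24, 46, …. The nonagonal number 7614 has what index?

Set n(7n−5)/2 = 7614, giving 7n² − 5n − 15228 = 0.
The discriminant is 25 + 56·7614 = 426409, and √426409 = 653.
So n = (5 + 653) / 14 = 658/14 = 47.
Check: 47·(7·47 − 5)/2 = 7614. ✓

47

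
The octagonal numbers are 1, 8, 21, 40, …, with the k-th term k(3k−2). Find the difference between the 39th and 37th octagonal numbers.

39·(3·39 − 2) = 4485 and 37·(3·37 − 2) = 4033.
Difference: 4485 − 4033 = 452.

452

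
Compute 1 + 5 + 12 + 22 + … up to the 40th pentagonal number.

Σ i(3i−1)/2 = (3Σi² − Σi) / 2 over i = 1..40.
Σi = 820 and Σi² = 22140.
(3·22140 − 1·820) / 2 = 65600/2 = 32800.

32800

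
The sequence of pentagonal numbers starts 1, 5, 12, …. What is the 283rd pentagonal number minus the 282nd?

Consecutive pentagonal numbers differ by 3n − 2: here 3·283 − 2 = 847.

847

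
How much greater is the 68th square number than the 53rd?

1815

68² = 4624 and 53² = 2809.
Difference: 4624 − 2809 = 1815.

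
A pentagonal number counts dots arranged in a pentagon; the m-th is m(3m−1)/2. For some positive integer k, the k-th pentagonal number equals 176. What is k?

11

Set n(3n−1)/2 = 176, giving 3n² − n − 352 = 0.
The discriminant is 1 + 24·176 = 4225, and √4225 = 65.
So n = (1 + 65) / 6 = 66/6 = 11.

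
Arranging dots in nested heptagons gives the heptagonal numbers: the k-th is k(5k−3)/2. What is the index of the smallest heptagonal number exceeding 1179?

Solve n(5n−3)/2 > 1179 for integer n.
The largest n with value ≤ 1179 is 22 (since 1177 ≤ 1179 < 1288), so the first above is n = 23, value 1288.

23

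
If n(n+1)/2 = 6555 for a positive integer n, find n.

114

Set n(n+1)/2 = 6555, giving n² + n − 13110 = 0.
The discriminant is 1 + 8·6555 = 52441, and √52441 = 229.
So n = (-1 + 229) / 2 = 228/2 = 114.
Check: 114·115/2 = 6555. ✓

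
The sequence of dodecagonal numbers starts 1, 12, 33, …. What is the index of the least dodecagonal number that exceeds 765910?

392

Solve n(5n−4) > 765910 for integer n.
The largest n with value ≤ 765910 is 391 (since 762841 ≤ 765910 < 766752), so the first above is n = 392, value 766752.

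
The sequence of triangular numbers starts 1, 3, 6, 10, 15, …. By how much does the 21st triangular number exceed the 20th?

Consecutive triangular numbers differ by n: T_{21} − T_{20} = 21.

21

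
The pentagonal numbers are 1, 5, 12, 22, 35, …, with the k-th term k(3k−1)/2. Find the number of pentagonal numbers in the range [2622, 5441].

The n-th pentagonal number is n(3n−1)/2.
Smallest index with value ≥ 2622: n = 42 (giving 2625).
Largest index with value ≤ 5441: n = 60 (giving 5370).
Indices 42 through 60: 19 terms.

19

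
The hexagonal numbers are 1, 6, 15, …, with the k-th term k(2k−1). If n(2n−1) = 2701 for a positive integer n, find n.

37

Set n(2n−1) = 2701, giving 2n² − n − 2701 = 0.
The discriminant is 1 + 8·2701 = 21609, and √21609 = 147.
So n = (1 + 147) / 4 = 148/4 = 37.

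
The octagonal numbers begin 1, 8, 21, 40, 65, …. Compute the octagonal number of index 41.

41·(3·41 − 2) = 41·121 = 4961.

4961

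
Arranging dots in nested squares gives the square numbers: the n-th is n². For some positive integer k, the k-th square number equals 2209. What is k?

47

We need n² = 2209, so n = √2209 = 47.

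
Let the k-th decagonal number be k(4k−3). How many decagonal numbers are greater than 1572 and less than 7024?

22

The n-th decagonal number is n(4n−3).
Smallest index with value > 1572: n = 21 (giving 1701).
Largest index with value < 7024: n = 42 (giving 6930).
Indices 21 through 42: 22 terms.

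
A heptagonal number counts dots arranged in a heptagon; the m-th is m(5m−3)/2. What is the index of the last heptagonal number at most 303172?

Solve n(5n−3)/2 ≤ 303172 for integer n.
n = 348 gives 302238 ≤ 303172, while n = 349 gives 303979 > 303172; so the answer is index 348.

348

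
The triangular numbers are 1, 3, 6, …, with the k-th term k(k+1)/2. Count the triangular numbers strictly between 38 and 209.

The n-th triangular number is n(n+1)/2.
Smallest index with value > 38: n = 9 (giving 45).
Largest index with value < 209: n = 19 (giving 190).
Indices 9 through 19: 11 terms.

11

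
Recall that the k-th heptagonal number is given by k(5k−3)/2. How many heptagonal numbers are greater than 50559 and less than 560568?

The n-th heptagonal number is n(5n−3)/2.
Smallest index with value > 50559: n = 143 (giving 50908).
Largest index with value < 560568: n = 473 (giving 558613).
Indices 143 through 473: 331 terms.

331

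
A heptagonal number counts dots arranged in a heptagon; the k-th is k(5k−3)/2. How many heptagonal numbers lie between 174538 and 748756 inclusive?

283

The n-th heptagonal number is n(5n−3)/2.
Smallest index with value ≥ 174538: n = 265 (giving 175165).
Largest index with value ≤ 748756: n = 547 (giving 747202).
Indices 265 through 547: 283 terms.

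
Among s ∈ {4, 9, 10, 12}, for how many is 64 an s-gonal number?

2

s = 4: P(4, 8) = 64. ✓
s = 9: P(9, 4) = 46 and P(9, 5) = 75; 64 is not s-gonal.
s = 10: P(10, 4) = 52 and P(10, 5) = 85; 64 is not s-gonal.
s = 12: P(12, 4) = 64. ✓
Hits: s ∈ {4, 12} → 2.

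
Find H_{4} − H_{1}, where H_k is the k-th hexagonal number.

4·(2·4 − 1) = 28 and 1·(2·1 − 1) = 1.
Difference: 28 − 1 = 27.

27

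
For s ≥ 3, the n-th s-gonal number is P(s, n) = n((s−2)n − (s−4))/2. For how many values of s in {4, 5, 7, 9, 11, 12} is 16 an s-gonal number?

1

s = 4: P(4, 4) = 16. ✓
s = 5: P(5, 3) = 12 and P(5, 4) = 22; 16 is not s-gonal.
s = 7: P(7, 2) = 7 and P(7, 3) = 18; 16 is not s-gonal.
s = 9: P(9, 2) = 9 and P(9, 3) = 24; 16 is not s-gonal.
s = 11: P(11, 2) = 11 and P(11, 3) = 30; 16 is not s-gonal.
s = 12: P(12, 2) = 12 and P(12, 3) = 33; 16 is not s-gonal.
Hits: s ∈ {4} → 1.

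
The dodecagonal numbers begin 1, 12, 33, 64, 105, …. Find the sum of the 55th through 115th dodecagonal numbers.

Σ i(5i−4) = 5Σi² − 4Σi over i = 55..115.
Σi = 6670 − 1485 = 5185 and Σi² = 513590 − 53955 = 459635.
5·459635 − 4·5185 = 2277435.

2277435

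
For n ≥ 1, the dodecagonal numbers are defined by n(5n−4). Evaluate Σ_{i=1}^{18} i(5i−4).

Σ i(5i−4) = 5Σi² − 4Σi over i = 1..18.
Σi = 171 and Σi² = 2109.
5·2109 − 4·171 = 9861.

9861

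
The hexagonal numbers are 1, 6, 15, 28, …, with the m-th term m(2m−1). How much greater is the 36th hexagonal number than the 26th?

1230

36·(2·36 − 1) = 2556 and 26·(2·26 − 1) = 1326.
Difference: 2556 − 1326 = 1230.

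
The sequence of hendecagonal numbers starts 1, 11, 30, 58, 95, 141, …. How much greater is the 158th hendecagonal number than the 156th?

158·(9·158 − 7)/2 = 111785 and 156·(9·156 − 7)/2 = 108966.
Difference: 111785 − 108966 = 2819.

2819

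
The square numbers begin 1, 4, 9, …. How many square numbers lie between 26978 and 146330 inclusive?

218

The n-th square number is n².
Smallest index with value ≥ 26978: n = 165 (giving 27225).
Largest index with value ≤ 146330: n = 382 (giving 145924).
Indices 165 through 382: 218 terms.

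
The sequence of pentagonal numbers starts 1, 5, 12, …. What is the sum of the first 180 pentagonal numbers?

Σ i(3i−1)/2 = (3Σi² − Σi) / 2 over i = 1..180.
Σi = 16290 and Σi² = 1960230.
(3·1960230 − 1·16290) / 2 = 5864400/2 = 2932200.

2932200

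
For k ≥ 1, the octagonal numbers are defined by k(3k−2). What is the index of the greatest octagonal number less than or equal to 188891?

Solve n(3n−2) ≤ 188891 for integer n.
n = 251 gives 188501 ≤ 188891, while n = 252 gives 190008 > 188891; so the answer is index 251.

251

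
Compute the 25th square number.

625

The 25th square number is n² with n = 25.
25² = 625.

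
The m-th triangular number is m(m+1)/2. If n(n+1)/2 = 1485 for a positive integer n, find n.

Set n(n+1)/2 = 1485, giving n² + n − 2970 = 0.
The discriminant is 1 + 8·1485 = 11881, and √11881 = 109.
So n = (-1 + 109) / 2 = 108/2 = 54.
Check: 54·55/2 = 1485. ✓

54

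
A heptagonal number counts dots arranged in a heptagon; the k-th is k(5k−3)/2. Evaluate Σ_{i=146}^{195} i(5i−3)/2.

3647025

Σ i(5i−3)/2 = (5Σi² − 3Σi) / 2 over i = 146..195.
Σi = 19110 − 10585 = 8525 and Σi² = 2490670 − 1026745 = 1463925.
(5·1463925 − 3·8525) / 2 = 7294050/2 = 3647025.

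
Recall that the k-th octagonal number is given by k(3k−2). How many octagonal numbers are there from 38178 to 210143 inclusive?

The n-th octagonal number is n(3n−2).
Smallest index with value ≥ 38178: n = 114 (giving 38760).
Largest index with value ≤ 210143: n = 264 (giving 208560).
Indices 114 through 264: 151 terms.

151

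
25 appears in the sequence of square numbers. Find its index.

We need n² = 25, so n = √25 = 5.

5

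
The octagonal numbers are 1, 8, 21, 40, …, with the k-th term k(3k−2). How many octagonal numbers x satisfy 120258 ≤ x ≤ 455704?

The n-th octagonal number is n(3n−2).
Smallest index with value ≥ 120258: n = 201 (giving 120801).
Largest index with value ≤ 455704: n = 390 (giving 455520).
Indices 201 through 390: 190 terms.

190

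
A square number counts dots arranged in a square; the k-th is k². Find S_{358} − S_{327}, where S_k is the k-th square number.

358² = 128164 and 327² = 106929.
Difference: 128164 − 106929 = 21235.

21235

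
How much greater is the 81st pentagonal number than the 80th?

Consecutive pentagonal numbers differ by 3n − 2: here 3·81 − 2 = 241.

241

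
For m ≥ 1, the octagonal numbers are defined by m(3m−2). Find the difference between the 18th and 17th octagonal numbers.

Consecutive octagonal numbers differ by 6n − 5: here 6·18 − 5 = 103.

103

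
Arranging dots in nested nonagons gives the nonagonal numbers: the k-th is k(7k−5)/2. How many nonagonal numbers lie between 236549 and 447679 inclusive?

98

The n-th nonagonal number is n(7n−5)/2.
Smallest index with value ≥ 236549: n = 261 (giving 237771).
Largest index with value ≤ 447679: n = 358 (giving 447679).
Indices 261 through 358: 98 terms.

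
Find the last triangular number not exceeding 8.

Solve n(n+1)/2 ≤ 8 for integer n.
n = 3 gives 6 ≤ 8, while n = 4 gives 10 > 8; so the answer is 6.

6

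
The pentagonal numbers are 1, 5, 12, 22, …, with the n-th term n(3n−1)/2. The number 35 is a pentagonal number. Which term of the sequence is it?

Set n(3n−1)/2 = 35, giving 3n² − n − 70 = 0.
The discriminant is 1 + 24·35 = 841, and √841 = 29.
So n = (1 + 29) / 6 = 30/6 = 5.

5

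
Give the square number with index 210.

210² = 44100.

44100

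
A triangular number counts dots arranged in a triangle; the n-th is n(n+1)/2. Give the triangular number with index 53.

1431

The 53rd triangular number is n(n+1)/2 with n = 53.
53·54/2 = 2862/2 = 1431.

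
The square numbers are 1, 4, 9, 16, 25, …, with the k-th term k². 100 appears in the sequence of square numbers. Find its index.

We need n² = 100, so n = √100 = 10.

10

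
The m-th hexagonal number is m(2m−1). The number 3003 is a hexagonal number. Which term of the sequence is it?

39

Set n(2n−1) = 3003, giving 2n² − n − 3003 = 0.
The discriminant is 1 + 8·3003 = 24025, and √24025 = 155.
So n = (1 + 155) / 4 = 156/4 = 39.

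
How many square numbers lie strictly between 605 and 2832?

The n-th square number is n².
Smallest index with value > 605: n = 25 (giving 625).
Largest index with value < 2832: n = 53 (giving 2809).
Indices 25 through 53: 29 terms.

29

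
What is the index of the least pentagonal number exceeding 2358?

Solve n(3n−1)/2 > 2358 for integer n.
The largest n with value ≤ 2358 is 39 (since 2262 ≤ 2358 < 2380), so the first above is n = 40, value 2380.

40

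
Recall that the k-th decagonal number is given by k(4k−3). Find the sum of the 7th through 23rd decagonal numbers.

16167

Σ i(4i−3) = 4Σi² − 3Σi over i = 7..23.
Σi = 276 − 21 = 255 and Σi² = 4324 − 91 = 4233.
4·4233 − 3·255 = 16167.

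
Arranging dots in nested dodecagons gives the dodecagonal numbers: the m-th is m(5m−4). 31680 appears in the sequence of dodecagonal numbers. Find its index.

80

Set n(5n−4) = 31680, giving 5n² − 4n − 31680 = 0.
The discriminant is 16 + 20·31680 = 633616, and √633616 = 796.
So n = (4 + 796) / 10 = 800/10 = 80.
Check: 80·(5·80 − 4) = 31680. ✓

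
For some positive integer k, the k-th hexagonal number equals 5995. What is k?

55

Set n(2n−1) = 5995, giving 2n² − n − 5995 = 0.
So n = (1 + 219) / 4 = 220/4 = 55.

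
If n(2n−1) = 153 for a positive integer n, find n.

Set n(2n−1) = 153, giving 2n² − n − 153 = 0.
So n = (1 + 35) / 4 = 36/4 = 9.

9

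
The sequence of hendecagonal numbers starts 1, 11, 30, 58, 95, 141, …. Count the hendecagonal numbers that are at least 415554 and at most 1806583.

The n-th hendecagonal number is n(9n−7)/2.
Smallest index with value ≥ 415554: n = 305 (giving 417545).
Largest index with value ≤ 1806583: n = 634 (giving 1806583).
Indices 305 through 634: 330 terms.

330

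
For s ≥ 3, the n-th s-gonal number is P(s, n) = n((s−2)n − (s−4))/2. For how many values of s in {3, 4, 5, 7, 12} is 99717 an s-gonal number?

1

s = 3: P(3, 446) = 99681 and P(3, 447) = 100128; 99717 is not s-gonal.
s = 4: P(4, 315) = 99225 and P(4, 316) = 99856; 99717 is not s-gonal.
s = 5: P(5, 258) = 99717. ✓
s = 7: P(7, 200) = 99700 and P(7, 201) = 100701; 99717 is not s-gonal.
s = 12: P(12, 141) = 98841 and P(12, 142) = 100252; 99717 is not s-gonal.
Hits: s ∈ {5} → 1.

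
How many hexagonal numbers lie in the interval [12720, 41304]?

64

The n-th hexagonal number is n(2n−1).
Smallest index with value ≥ 12720: n = 80 (giving 12720).
Largest index with value ≤ 41304: n = 143 (giving 40755).
Indices 80 through 143: 64 terms.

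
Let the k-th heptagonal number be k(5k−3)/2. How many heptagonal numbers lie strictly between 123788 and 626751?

The n-th heptagonal number is n(5n−3)/2.
Smallest index with value > 123788: n = 223 (giving 123988).
Largest index with value < 626751: n = 500 (giving 624250).
Indices 223 through 500: 278 terms.

278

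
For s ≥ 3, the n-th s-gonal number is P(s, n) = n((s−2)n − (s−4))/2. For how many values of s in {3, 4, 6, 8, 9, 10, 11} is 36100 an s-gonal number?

s = 3: P(3, 268) = 36046 and P(3, 269) = 36315; 36100 is not s-gonal.
s = 4: P(4, 190) = 36100. ✓
s = 6: P(6, 134) = 35778 and P(6, 135) = 36315; 36100 is not s-gonal.
s = 8: P(8, 110) = 36080 and P(8, 111) = 36741; 36100 is not s-gonal.
s = 9: P(9, 101) = 35451 and P(9, 102) = 36159; 36100 is not s-gonal.
s = 10: P(10, 95) = 35815 and P(10, 96) = 36576; 36100 is not s-gonal.
s = 11: P(11, 89) = 35333 and P(11, 90) = 36135; 36100 is not s-gonal.
Hits: s ∈ {4} → 1.

1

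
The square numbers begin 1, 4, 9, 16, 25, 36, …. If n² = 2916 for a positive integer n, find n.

We need n² = 2916, so n = √2916 = 54.
Check: 54² = 2916. ✓

54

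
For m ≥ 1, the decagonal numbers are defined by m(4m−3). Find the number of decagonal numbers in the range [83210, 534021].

The n-th decagonal number is n(4n−3).
Smallest index with value ≥ 83210: n = 145 (giving 83665).
Largest index with value ≤ 534021: n = 365 (giving 531805).
Indices 145 through 365: 221 terms.

221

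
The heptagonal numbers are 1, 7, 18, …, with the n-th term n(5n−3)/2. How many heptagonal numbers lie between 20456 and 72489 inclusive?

80

The n-th heptagonal number is n(5n−3)/2.
Smallest index with value ≥ 20456: n = 91 (giving 20566).
Largest index with value ≤ 72489: n = 170 (giving 71995).
Indices 91 through 170: 80 terms.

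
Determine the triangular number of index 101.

5151

101·102/2 = 10302/2 = 5151.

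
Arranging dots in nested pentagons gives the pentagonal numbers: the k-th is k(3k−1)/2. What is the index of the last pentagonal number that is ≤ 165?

10

Solve n(3n−1)/2 ≤ 165 for integer n.
n = 10 gives 145 ≤ 165, while n = 11 gives 176 > 165; so the answer is index 10.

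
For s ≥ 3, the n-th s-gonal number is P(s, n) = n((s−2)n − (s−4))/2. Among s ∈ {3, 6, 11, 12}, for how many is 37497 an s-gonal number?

s = 3: P(3, 273) = 37401 and P(3, 274) = 37675; 37497 is not s-gonal.
s = 6: P(6, 137) = 37401 and P(6, 138) = 37950; 37497 is not s-gonal.
s = 11: P(11, 91) = 36946 and P(11, 92) = 37766; 37497 is not s-gonal.
s = 12: P(12, 87) = 37497. ✓
Hits: s ∈ {12} → 1.

1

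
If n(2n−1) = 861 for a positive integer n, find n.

Set n(2n−1) = 861, giving 2n² − n − 861 = 0.
The discriminant is 1 + 8·861 = 6889, and √6889 = 83.
So n = (1 + 83) / 4 = 84/4 = 21.
Check: 21·(2·21 − 1) = 861. ✓

21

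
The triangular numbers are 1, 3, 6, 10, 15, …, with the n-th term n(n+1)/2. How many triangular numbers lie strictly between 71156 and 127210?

127

The n-th triangular number is n(n+1)/2.
Smallest index with value > 71156: n = 377 (giving 71253).
Largest index with value < 127210: n = 503 (giving 126756).
Indices 377 through 503: 127 terms.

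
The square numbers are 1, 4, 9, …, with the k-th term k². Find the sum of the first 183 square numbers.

2059604

Σ_{i=1}^{183} i² = 183·184·367/6 = 2059604.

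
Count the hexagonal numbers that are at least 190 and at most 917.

12

The n-th hexagonal number is n(2n−1).
Smallest index with value ≥ 190: n = 10 (giving 190).
Largest index with value ≤ 917: n = 21 (giving 861).
Indices 10 through 21: 12 terms.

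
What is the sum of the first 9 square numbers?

Σ_{i=1}^{9} i² = 9·10·19/6 = 285.

285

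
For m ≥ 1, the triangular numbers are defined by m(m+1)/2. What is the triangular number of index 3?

The 3rd triangular number is n(n+1)/2 with n = 3.
3·4/2 = 12/2 = 6.

6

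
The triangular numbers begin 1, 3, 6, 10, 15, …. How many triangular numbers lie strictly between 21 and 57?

The n-th triangular number is n(n+1)/2.
Smallest index with value > 21: n = 7 (giving 28).
Largest index with value < 57: n = 10 (giving 55).
Indices 7 through 10: 4 terms.

4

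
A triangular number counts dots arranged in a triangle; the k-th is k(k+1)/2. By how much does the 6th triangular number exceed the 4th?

6·7/2 = 21 and 4·5/2 = 10.
Difference: 21 − 10 = 11.

11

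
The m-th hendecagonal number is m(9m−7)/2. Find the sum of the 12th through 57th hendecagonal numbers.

277311

Σ i(9i−7)/2 = (9Σi² − 7Σi) / 2 over i = 12..57.
Σi = 1653 − 66 = 1587 and Σi² = 63365 − 506 = 62859.
(9·62859 − 7·1587) / 2 = 554622/2 = 277311.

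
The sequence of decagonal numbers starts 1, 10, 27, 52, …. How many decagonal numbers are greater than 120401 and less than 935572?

The n-th decagonal number is n(4n−3).
Smallest index with value > 120401: n = 174 (giving 120582).
Largest index with value < 935572: n = 483 (giving 931707).
Indices 174 through 483: 310 terms.

310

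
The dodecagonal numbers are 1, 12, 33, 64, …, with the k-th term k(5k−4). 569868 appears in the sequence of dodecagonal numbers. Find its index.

338

Set n(5n−4) = 569868, giving 5n² − 4n − 569868 = 0.
The discriminant is 16 + 20·569868 = 11397376, and √11397376 = 3376.
So n = (4 + 3376) / 10 = 3380/10 = 338.
Check: 338·(5·338 − 4) = 569868. ✓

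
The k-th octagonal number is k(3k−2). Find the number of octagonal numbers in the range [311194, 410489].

48

The n-th octagonal number is n(3n−2).
Smallest index with value ≥ 311194: n = 323 (giving 312341).
Largest index with value ≤ 410489: n = 370 (giving 409960).
Indices 323 through 370: 48 terms.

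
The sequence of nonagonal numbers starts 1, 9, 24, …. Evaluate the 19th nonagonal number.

The 19th nonagonal number is n(7n−5)/2 with n = 19.
19·(7·19 − 5)/2 = 19·128/2 = 19·64 = 1216.

1216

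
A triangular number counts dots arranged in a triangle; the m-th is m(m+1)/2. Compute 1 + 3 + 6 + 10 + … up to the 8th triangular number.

Σ i(i+1)/2 = (Σi² + Σi) / 2 over i = 1..8.
Σi = 36 and Σi² = 204.
(1·204 + 1·36) / 2 = 240/2 = 120.

120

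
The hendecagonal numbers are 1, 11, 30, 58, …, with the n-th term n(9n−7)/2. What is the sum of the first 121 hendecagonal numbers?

2664541

Σ i(9i−7)/2 = (9Σi² − 7Σi) / 2 over i = 1..121.
Σi = 7381 and Σi² = 597861.
(9·597861 − 7·7381) / 2 = 5329082/2 = 2664541.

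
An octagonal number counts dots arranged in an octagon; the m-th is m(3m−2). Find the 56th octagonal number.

The 56th octagonal number is n(3n−2) with n = 56.
56·(3·56 − 2) = 56·166 = 9296.

9296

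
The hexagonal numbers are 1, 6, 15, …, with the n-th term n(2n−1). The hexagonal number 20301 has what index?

101

Set n(2n−1) = 20301, giving 2n² − n − 20301 = 0.
So n = (1 + 403) / 4 = 404/4 = 101.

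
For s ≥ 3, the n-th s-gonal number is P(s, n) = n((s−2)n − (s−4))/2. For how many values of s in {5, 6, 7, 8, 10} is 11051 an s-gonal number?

s = 5: P(5, 86) = 11051. ✓
s = 6: P(6, 74) = 10878 and P(6, 75) = 11175; 11051 is not s-gonal.
s = 7: P(7, 66) = 10791 and P(7, 67) = 11122; 11051 is not s-gonal.
s = 8: P(8, 61) = 11041 and P(8, 62) = 11408; 11051 is not s-gonal.
s = 10: P(10, 52) = 10660 and P(10, 53) = 11077; 11051 is not s-gonal.
Hits: s ∈ {5} → 1.

1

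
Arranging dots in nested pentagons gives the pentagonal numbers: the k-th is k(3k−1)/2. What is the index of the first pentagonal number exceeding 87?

Solve n(3n−1)/2 > 87 for integer n.
The largest n with value ≤ 87 is 7 (since 70 ≤ 87 < 92), so the first above is n = 8, value 92.

8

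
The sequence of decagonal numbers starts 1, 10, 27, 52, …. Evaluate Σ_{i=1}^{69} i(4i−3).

440335

Σ i(4i−3) = 4Σi² − 3Σi over i = 1..69.
Σi = 2415 and Σi² = 111895.
4·111895 − 3·2415 = 440335.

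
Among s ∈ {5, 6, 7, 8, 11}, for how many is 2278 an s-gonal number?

s = 5: P(5, 39) = 2262 and P(5, 40) = 2380; 2278 is not s-gonal.
s = 6: P(6, 34) = 2278. ✓
s = 7: P(7, 30) = 2205 and P(7, 31) = 2356; 2278 is not s-gonal.
s = 8: P(8, 27) = 2133 and P(8, 28) = 2296; 2278 is not s-gonal.
s = 11: P(11, 22) = 2101 and P(11, 23) = 2300; 2278 is not s-gonal.
Hits: s ∈ {6} → 1.

1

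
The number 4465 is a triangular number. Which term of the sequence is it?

Set n(n+1)/2 = 4465, giving n² + n − 8930 = 0.
So n = (-1 + 189) / 2 = 188/2 = 94.

94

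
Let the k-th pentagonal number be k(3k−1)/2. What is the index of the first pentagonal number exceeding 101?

Solve n(3n−1)/2 > 101 for integer n.
The largest n with value ≤ 101 is 8 (since 92 ≤ 101 < 117), so the first above is n = 9, value 117.

9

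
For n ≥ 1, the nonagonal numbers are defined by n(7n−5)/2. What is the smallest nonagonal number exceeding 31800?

32016

Solve n(7n−5)/2 > 31800 for integer n.
The largest n with value ≤ 31800 is 95 (since 31350 ≤ 31800 < 32016), so the first above is n = 96, value 32016.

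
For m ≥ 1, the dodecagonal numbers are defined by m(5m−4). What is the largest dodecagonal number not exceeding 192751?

191296

Solve n(5n−4) ≤ 192751 for integer n.
n = 196 gives 191296 ≤ 192751, while n = 197 gives 193257 > 192751; so the answer is 191296.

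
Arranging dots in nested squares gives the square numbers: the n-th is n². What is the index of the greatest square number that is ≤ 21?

Solve n² ≤ 21 for integer n.
n = 4 gives 16 ≤ 21, while n = 5 gives 25 > 21; so the answer is index 4.

4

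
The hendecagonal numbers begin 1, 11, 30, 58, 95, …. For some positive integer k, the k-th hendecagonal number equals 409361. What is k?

302

Set n(9n−7)/2 = 409361, giving 9n² − 7n − 818722 = 0.
So n = (7 + 5429) / 18 = 5436/18 = 302.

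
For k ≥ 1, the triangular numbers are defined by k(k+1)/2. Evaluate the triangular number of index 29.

435

The 29th triangular number is n(n+1)/2 with n = 29.
29·30/2 = 870/2 = 435.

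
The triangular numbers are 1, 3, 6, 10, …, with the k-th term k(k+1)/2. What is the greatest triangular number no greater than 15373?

15225

Solve n(n+1)/2 ≤ 15373 for integer n.
n = 174 gives 15225 ≤ 15373, while n = 175 gives 15400 > 15373; so the answer is 15225.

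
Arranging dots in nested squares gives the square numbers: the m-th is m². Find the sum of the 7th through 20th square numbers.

Σ_{i=7}^{20} i² = 2870 − 91 = 2779.

2779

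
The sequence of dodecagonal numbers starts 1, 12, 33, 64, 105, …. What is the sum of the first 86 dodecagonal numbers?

Σ i(5i−4) = 5Σi² − 4Σi over i = 1..86.
Σi = 3741 and Σi² = 215731.
5·215731 − 4·3741 = 1063691.

1063691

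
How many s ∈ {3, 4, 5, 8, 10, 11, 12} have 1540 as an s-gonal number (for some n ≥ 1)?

2

s = 3: P(3, 55) = 1540. ✓
s = 4: P(4, 39) = 1521 and P(4, 40) = 1600; 1540 is not s-gonal.
s = 5: P(5, 32) = 1520 and P(5, 33) = 1617; 1540 is not s-gonal.
s = 8: P(8, 22) = 1408 and P(8, 23) = 1541; 1540 is not s-gonal.
s = 10: P(10, 20) = 1540. ✓
s = 11: P(11, 18) = 1395 and P(11, 19) = 1558; 1540 is not s-gonal.
s = 12: P(12, 17) = 1377 and P(12, 18) = 1548; 1540 is not s-gonal.
Hits: s ∈ {3, 10} → 2.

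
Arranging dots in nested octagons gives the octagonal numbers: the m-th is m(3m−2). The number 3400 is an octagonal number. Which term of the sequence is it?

34

Set n(3n−2) = 3400, giving 3n² − 2n − 3400 = 0.
The discriminant is 4 + 12·3400 = 40804, and √40804 = 202.
So n = (2 + 202) / 6 = 204/6 = 34.
Check: 34·(3·34 − 2) = 3400. ✓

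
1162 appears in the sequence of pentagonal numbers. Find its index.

Set n(3n−1)/2 = 1162, giving 3n² − n − 2324 = 0.
The discriminant is 1 + 24·1162 = 27889, and √27889 = 167.
So n = (1 + 167) / 6 = 168/6 = 28.

28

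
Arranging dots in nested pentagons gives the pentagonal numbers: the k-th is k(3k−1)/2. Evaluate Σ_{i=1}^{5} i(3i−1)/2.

75

Σ i(3i−1)/2 = (3Σi² − Σi) / 2 over i = 1..5.
Σi = 15 and Σi² = 55.
(3·55 − 1·15) / 2 = 150/2 = 75.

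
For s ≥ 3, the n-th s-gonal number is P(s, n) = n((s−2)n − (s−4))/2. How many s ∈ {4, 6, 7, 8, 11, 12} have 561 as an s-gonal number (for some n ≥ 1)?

2

s = 4: P(4, 23) = 529 and P(4, 24) = 576; 561 is not s-gonal.
s = 6: P(6, 17) = 561. ✓
s = 7: P(7, 15) = 540 and P(7, 16) = 616; 561 is not s-gonal.
s = 8: P(8, 14) = 560 and P(8, 15) = 645; 561 is not s-gonal.
s = 11: P(11, 11) = 506 and P(11, 12) = 606; 561 is not s-gonal.
s = 12: P(12, 11) = 561. ✓
Hits: s ∈ {6, 12} → 2.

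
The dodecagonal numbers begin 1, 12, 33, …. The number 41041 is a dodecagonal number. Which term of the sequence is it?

Set n(5n−4) = 41041, giving 5n² − 4n − 41041 = 0.
So n = (4 + 906) / 10 = 910/10 = 91.
Check: 91·(5·91 − 4) = 41041. ✓

91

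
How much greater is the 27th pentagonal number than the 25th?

155

27·(3·27 − 1)/2 = 1080 and 25·(3·25 − 1)/2 = 925.
Difference: 1080 − 925 = 155.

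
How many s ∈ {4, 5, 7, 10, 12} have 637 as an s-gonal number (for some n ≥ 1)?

s = 4: P(4, 25) = 625 and P(4, 26) = 676; 637 is not s-gonal.
s = 5: P(5, 20) = 590 and P(5, 21) = 651; 637 is not s-gonal.
s = 7: P(7, 16) = 616 and P(7, 17) = 697; 637 is not s-gonal.
s = 10: P(10, 13) = 637. ✓
s = 12: P(12, 11) = 561 and P(12, 12) = 672; 637 is not s-gonal.
Hits: s ∈ {10} → 1.

1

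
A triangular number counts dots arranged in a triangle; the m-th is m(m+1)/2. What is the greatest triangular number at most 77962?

77815

Solve n(n+1)/2 ≤ 77962 for integer n.
n = 394 gives 77815 ≤ 77962, while n = 395 gives 78210 > 77962; so the answer is 77815.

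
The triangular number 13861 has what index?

166

Set n(n+1)/2 = 13861, giving n² + n − 27722 = 0.
So n = (-1 + 333) / 2 = 332/2 = 166.
Check: 166·167/2 = 13861. ✓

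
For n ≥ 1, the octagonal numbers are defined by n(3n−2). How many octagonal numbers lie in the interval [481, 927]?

5

The n-th octagonal number is n(3n−2).
Smallest index with value ≥ 481: n = 13 (giving 481).
Largest index with value ≤ 927: n = 17 (giving 833).
Indices 13 through 17: 5 terms.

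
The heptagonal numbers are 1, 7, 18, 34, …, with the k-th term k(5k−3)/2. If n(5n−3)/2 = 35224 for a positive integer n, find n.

Set n(5n−3)/2 = 35224, giving 5n² − 3n − 70448 = 0.
The discriminant is 9 + 40·35224 = 1408969, and √1408969 = 1187.
So n = (3 + 1187) / 10 = 1190/10 = 119.

119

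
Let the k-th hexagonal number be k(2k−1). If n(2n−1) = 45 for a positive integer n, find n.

5

Set n(2n−1) = 45, giving 2n² − n − 45 = 0.
The discriminant is 1 + 8·45 = 361, and √361 = 19.
So n = (1 + 19) / 4 = 20/4 = 5.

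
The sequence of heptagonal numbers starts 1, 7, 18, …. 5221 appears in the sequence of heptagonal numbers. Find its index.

Set n(5n−3)/2 = 5221, giving 5n² − 3n − 10442 = 0.
So n = (3 + 457) / 10 = 460/10 = 46.
Check: 46·(5·46 − 3)/2 = 5221. ✓

46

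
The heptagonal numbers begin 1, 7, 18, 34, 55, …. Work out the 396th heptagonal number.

391446

The 396th heptagonal number is n(5n−3)/2 with n = 396.
396·(5·396 − 3)/2 = 396·1977/2 = 391446.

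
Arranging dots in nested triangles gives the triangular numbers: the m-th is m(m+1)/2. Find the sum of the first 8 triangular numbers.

Σ i(i+1)/2 = (Σi² + Σi) / 2 over i = 1..8.
Σi = 36 and Σi² = 204.
(1·204 + 1·36) / 2 = 240/2 = 120.

120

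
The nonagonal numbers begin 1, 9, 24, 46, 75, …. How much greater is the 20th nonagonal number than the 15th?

20·(7·20 − 5)/2 = 1350 and 15·(7·15 − 5)/2 = 750.
Difference: 1350 − 750 = 600.

600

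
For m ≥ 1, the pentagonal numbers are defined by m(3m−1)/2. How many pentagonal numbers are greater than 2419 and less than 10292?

42

The n-th pentagonal number is n(3n−1)/2.
Smallest index with value > 2419: n = 41 (giving 2501).
Largest index with value < 10292: n = 82 (giving 10045).
Indices 41 through 82: 42 terms.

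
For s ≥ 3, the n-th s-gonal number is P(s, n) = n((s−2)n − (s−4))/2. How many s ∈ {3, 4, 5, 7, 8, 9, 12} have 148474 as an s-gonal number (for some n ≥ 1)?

s = 3: P(3, 544) = 148240 and P(3, 545) = 148785; 148474 is not s-gonal.
s = 4: P(4, 385) = 148225 and P(4, 386) = 148996; 148474 is not s-gonal.
s = 5: P(5, 314) = 147737 and P(5, 315) = 148680; 148474 is not s-gonal.
s = 7: P(7, 244) = 148474. ✓
s = 8: P(8, 222) = 147408 and P(8, 223) = 148741; 148474 is not s-gonal.
s = 9: P(9, 206) = 148011 and P(9, 207) = 149454; 148474 is not s-gonal.
s = 12: P(12, 172) = 147232 and P(12, 173) = 148953; 148474 is not s-gonal.
Hits: s ∈ {7} → 1.

1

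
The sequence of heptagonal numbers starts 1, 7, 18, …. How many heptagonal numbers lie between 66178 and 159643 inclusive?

91

The n-th heptagonal number is n(5n−3)/2.
Smallest index with value ≥ 66178: n = 163 (giving 66178).
Largest index with value ≤ 159643: n = 253 (giving 159643).
Indices 163 through 253: 91 terms.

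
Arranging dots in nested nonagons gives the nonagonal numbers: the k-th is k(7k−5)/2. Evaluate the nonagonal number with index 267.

248844

The 267th nonagonal number is n(7n−5)/2 with n = 267.
267·(7·267 − 5)/2 = 267·1864/2 = 267·932 = 248844.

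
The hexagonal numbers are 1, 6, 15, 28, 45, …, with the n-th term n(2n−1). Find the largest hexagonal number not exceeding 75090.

Solve n(2n−1) ≤ 75090 for integer n.
n = 194 gives 75078 ≤ 75090, while n = 195 gives 75855 > 75090; so the answer is 75078.

75078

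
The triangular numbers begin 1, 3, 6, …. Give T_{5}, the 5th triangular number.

15

5·6/2 = 30/2 = 15.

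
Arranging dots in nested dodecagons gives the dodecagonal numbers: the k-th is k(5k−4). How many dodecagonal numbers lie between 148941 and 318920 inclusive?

The n-th dodecagonal number is n(5n−4).
Smallest index with value ≥ 148941: n = 173 (giving 148953).
Largest index with value ≤ 318920: n = 252 (giving 316512).
Indices 173 through 252: 80 terms.

80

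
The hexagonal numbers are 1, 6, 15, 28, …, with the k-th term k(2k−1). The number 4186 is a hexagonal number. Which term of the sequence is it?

Set n(2n−1) = 4186, giving 2n² − n − 4186 = 0.
So n = (1 + 183) / 4 = 184/4 = 46.

46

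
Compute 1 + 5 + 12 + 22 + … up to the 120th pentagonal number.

871200

Σ i(3i−1)/2 = (3Σi² − Σi) / 2 over i = 1..120.
Σi = 7260 and Σi² = 583220.
(3·583220 − 1·7260) / 2 = 1742400/2 = 871200.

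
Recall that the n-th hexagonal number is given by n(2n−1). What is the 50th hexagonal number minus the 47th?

50·(2·50 − 1) = 4950 and 47·(2·47 − 1) = 4371.
Difference: 4950 − 4371 = 579.

579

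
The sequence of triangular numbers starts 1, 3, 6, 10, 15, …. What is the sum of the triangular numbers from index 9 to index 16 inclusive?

696

Σ i(i+1)/2 = (Σi² + Σi) / 2 over i = 9..16.
Σi = 136 − 36 = 100 and Σi² = 1496 − 204 = 1292.
(1·1292 + 1·100) / 2 = 1392/2 = 696.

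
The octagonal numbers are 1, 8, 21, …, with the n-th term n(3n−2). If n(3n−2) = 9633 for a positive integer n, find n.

57

Set n(3n−2) = 9633, giving 3n² − 2n − 9633 = 0.
The discriminant is 4 + 12·9633 = 115600, and √115600 = 340.
So n = (2 + 340) / 6 = 342/6 = 57.
Check: 57·(3·57 − 2) = 9633. ✓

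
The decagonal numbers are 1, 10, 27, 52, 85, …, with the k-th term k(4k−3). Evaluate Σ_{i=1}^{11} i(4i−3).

Σ i(4i−3) = 4Σi² − 3Σi over i = 1..11.
Σi = 66 and Σi² = 506.
4·506 − 3·66 = 1826.

1826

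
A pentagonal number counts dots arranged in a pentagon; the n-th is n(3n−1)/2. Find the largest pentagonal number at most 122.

Solve n(3n−1)/2 ≤ 122 for integer n.
n = 9 gives 117 ≤ 122, while n = 10 gives 145 > 122; so the answer is 117.

117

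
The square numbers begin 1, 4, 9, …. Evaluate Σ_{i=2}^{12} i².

649

Σ_{i=2}^{12} i² = 650 − 1 = 649.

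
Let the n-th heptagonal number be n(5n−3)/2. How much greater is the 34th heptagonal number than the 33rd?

166

Consecutive heptagonal numbers differ by 5n − 4: here 5·34 − 4 = 166.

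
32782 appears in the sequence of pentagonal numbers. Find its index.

148

Set n(3n−1)/2 = 32782, giving 3n² − n − 65564 = 0.
So n = (1 + 887) / 6 = 888/6 = 148.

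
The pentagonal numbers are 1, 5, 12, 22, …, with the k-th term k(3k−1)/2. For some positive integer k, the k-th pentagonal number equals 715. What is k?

22

Set n(3n−1)/2 = 715, giving 3n² − n − 1430 = 0.
The discriminant is 1 + 24·715 = 17161, and √17161 = 131.
So n = (1 + 131) / 6 = 132/6 = 22.
Check: 22·(3·22 − 1)/2 = 715. ✓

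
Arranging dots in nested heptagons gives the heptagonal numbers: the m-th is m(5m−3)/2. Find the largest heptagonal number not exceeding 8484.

8323

Solve n(5n−3)/2 ≤ 8484 for integer n.
n = 58 gives 8323 ≤ 8484, while n = 59 gives 8614 > 8484; so the answer is 8323.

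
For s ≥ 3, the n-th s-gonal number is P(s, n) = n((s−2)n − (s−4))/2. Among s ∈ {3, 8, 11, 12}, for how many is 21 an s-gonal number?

2

s = 3: P(3, 6) = 21. ✓
s = 8: P(8, 3) = 21. ✓
s = 11: P(11, 2) = 11 and P(11, 3) = 30; 21 is not s-gonal.
s = 12: P(12, 2) = 12 and P(12, 3) = 33; 21 is not s-gonal.
Hits: s ∈ {3, 8} → 2.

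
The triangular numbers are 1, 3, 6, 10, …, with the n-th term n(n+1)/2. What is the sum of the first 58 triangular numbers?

Σ i(i+1)/2 = (Σi² + Σi) / 2 over i = 1..58.
Σi = 1711 and Σi² = 66729.
(1·66729 + 1·1711) / 2 = 68440/2 = 34220.

34220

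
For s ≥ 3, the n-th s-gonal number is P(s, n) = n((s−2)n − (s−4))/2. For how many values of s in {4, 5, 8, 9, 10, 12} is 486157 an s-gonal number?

s = 4: P(4, 697) = 485809 and P(4, 698) = 487204; 486157 is not s-gonal.
s = 5: P(5, 569) = 485357 and P(5, 570) = 487065; 486157 is not s-gonal.
s = 8: P(8, 402) = 484008 and P(8, 403) = 486421; 486157 is not s-gonal.
s = 9: P(9, 373) = 486019 and P(9, 374) = 488631; 486157 is not s-gonal.
s = 10: P(10, 349) = 486157. ✓
s = 12: P(12, 312) = 485472 and P(12, 313) = 488593; 486157 is not s-gonal.
Hits: s ∈ {10} → 1.

1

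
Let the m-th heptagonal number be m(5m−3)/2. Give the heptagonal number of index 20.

970

The 20th heptagonal number is n(5n−3)/2 with n = 20.
20·(5·20 − 3)/2 = 20·97/2 = 970.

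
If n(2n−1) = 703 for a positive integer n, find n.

Set n(2n−1) = 703, giving 2n² − n − 703 = 0.
The discriminant is 1 + 8·703 = 5625, and √5625 = 75.
So n = (1 + 75) / 4 = 76/4 = 19.

19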